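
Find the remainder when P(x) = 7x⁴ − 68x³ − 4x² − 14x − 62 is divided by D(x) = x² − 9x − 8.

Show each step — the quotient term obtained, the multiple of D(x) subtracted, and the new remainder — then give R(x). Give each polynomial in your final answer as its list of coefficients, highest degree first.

Step 1: lead(7x⁴ − 68x³ − 4x² − 14x − 62) ÷ lead(D) = 7x⁴ ÷ x² = 7x². Subtract (7x²)·D = 7x⁴ − 63x³ − 56x². Remainder: −5x³ + 52x² − 14x − 62.
Step 2: lead(−5x³ + 52x² − 14x − 62) ÷ lead(D) = −5x³ ÷ x² = −5x. Subtract (−5x)·D = −5x³ + 45x² + 40x. Remainder: 7x² − 54x − 62.
Step 3: lead(7x² − 54x − 62) ÷ lead(D) = 7x² ÷ x² = 7. Subtract (7)·D = 7x² − 63x − 56. Remainder: 9x − 6.

R = [9, -6]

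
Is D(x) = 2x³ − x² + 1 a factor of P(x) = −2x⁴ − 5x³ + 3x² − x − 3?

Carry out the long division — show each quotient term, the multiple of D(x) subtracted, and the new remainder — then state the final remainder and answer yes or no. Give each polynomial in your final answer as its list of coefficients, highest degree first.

R = [0], so D(x) is a factor of P(x). yes

Step 1: lead(−2x⁴ − 5x³ + 3x² − x − 3) ÷ lead(D) = −2x⁴ ÷ 2x³ = −x. Subtract (−x)·D = −2x⁴ + x³ − x. Remainder: −6x³ + 3x² − 3.
Step 2: lead(−6x³ + 3x² − 3) ÷ lead(D) = −6x³ ÷ 2x³ = −3. Subtract (−3)·D = −6x³ + 3x² − 3. Remainder: 0.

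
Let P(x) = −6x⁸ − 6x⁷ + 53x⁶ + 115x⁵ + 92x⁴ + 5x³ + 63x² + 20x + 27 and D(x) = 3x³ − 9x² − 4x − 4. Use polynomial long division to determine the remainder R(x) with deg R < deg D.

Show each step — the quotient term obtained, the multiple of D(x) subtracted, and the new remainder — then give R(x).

Step 1: lead(−6x⁸ − 6x⁷ + 53x⁶ + 115x⁵ + 92x⁴ + 5x³ + 63x² + 20x + 27) ÷ lead(D) = −6x⁸ ÷ 3x³ = −2x⁵. Subtract (−2x⁵)·D = −6x⁸ + 18x⁷ + 8x⁶ + 8x⁵. Remainder: −24x⁷ + 45x⁶ + 107x⁵ + 92x⁴ + 5x³ + 63x² + 20x + 27.
Step 2: lead(−24x⁷ + 45x⁶ + 107x⁵ + 92x⁴ + 5x³ + 63x² + 20x + 27) ÷ lead(D) = −24x⁷ ÷ 3x³ = −8x⁴. Subtract (−8x⁴)·D = −24x⁷ + 72x⁶ + 32x⁵ + 32x⁴. Remainder: −27x⁶ + 75x⁵ + 60x⁴ + 5x³ + 63x² + 20x + 27.
Step 3: lead(−27x⁶ + 75x⁵ + 60x⁴ + 5x³ + 63x² + 20x + 27) ÷ lead(D) = −27x⁶ ÷ 3x³ = −9x³. Subtract (−9x³)·D = −27x⁶ + 81x⁵ + 36x⁴ + 36x³. Remainder: −6x⁵ + 24x⁴ − 31x³ + 63x² + 20x + 27.
Step 4: lead(−6x⁵ + 24x⁴ − 31x³ + 63x² + 20x + 27) ÷ lead(D) = −6x⁵ ÷ 3x³ = −2x². Subtract (−2x²)·D = −6x⁵ + 18x⁴ + 8x³ + 8x². Remainder: 6x⁴ − 39x³ + 55x² + 20x + 27.
Step 5: lead(6x⁴ − 39x³ + 55x² + 20x + 27) ÷ lead(D) = 6x⁴ ÷ 3x³ = 2x. Subtract (2x)·D = 6x⁴ − 18x³ − 8x² − 8x. Remainder: −21x³ + 63x² + 28x + 27.
Step 6: lead(−21x³ + 63x² + 28x + 27) ÷ lead(D) = −21x³ ÷ 3x³ = −7. Subtract (−7)·D = −21x³ + 63x² + 28x + 28. Remainder: −1.

R(x) = −1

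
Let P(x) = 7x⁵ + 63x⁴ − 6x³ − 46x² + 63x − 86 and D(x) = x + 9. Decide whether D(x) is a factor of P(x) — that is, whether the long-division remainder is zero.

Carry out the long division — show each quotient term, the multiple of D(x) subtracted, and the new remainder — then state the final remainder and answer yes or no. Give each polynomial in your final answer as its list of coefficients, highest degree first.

Step 1: lead(7x⁵ + 63x⁴ − 6x³ − 46x² + 63x − 86) ÷ lead(D) = 7x⁵ ÷ x = 7x⁴. Subtract (7x⁴)·D = 7x⁵ + 63x⁴. Remainder: −6x³ − 46x² + 63x − 86.
Step 2: lead(−6x³ − 46x² + 63x − 86) ÷ lead(D) = −6x³ ÷ x = −6x². Subtract (−6x²)·D = −6x³ − 54x². Remainder: 8x² + 63x − 86.
Step 3: lead(8x² + 63x − 86) ÷ lead(D) = 8x² ÷ x = 8x. Subtract (8x)·D = 8x² + 72x. Remainder: −9x − 86.
Step 4: lead(−9x − 86) ÷ lead(D) = −9x ÷ x = −9. Subtract (−9)·D = −9x − 81. Remainder: −5.

R = [-5], so D(x) is not a factor of P(x). no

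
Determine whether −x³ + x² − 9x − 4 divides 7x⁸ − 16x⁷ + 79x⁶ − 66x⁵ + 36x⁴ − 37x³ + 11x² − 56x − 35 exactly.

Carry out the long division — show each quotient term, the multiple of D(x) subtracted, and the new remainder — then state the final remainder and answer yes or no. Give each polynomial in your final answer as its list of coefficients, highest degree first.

R = [4, -3], so D(x) is not a factor of P(x). no

Step 1: lead(7x⁸ − 16x⁷ + 79x⁶ − 66x⁵ + 36x⁴ − 37x³ + 11x² − 56x − 35) ÷ lead(D) = 7x⁸ ÷ −x³ = −7x⁵. Subtract (−7x⁵)·D = 7x⁸ − 7x⁷ + 63x⁶ + 28x⁵. Remainder: −9x⁷ + 16x⁶ − 94x⁵ + 36x⁴ − 37x³ + 11x² − 56x − 35.
Step 2: lead(−9x⁷ + 16x⁶ − 94x⁵ + 36x⁴ − 37x³ + 11x² − 56x − 35) ÷ lead(D) = −9x⁷ ÷ −x³ = 9x⁴. Subtract (9x⁴)·D = −9x⁷ + 9x⁶ − 81x⁵ − 36x⁴. Remainder: 7x⁶ − 13x⁵ + 72x⁴ − 37x³ + 11x² − 56x − 35.
Step 3: lead(7x⁶ − 13x⁵ + 72x⁴ − 37x³ + 11x² − 56x − 35) ÷ lead(D) = 7x⁶ ÷ −x³ = −7x³. Subtract (−7x³)·D = 7x⁶ − 7x⁵ + 63x⁴ + 28x³. Remainder: −6x⁵ + 9x⁴ − 65x³ + 11x² − 56x − 35.
Step 4: lead(−6x⁵ + 9x⁴ − 65x³ + 11x² − 56x − 35) ÷ lead(D) = −6x⁵ ÷ −x³ = 6x². Subtract (6x²)·D = −6x⁵ + 6x⁴ − 54x³ − 24x². Remainder: 3x⁴ − 11x³ + 35x² − 56x − 35.
Step 5: lead(3x⁴ − 11x³ + 35x² − 56x − 35) ÷ lead(D) = 3x⁴ ÷ −x³ = −3x. Subtract (−3x)·D = 3x⁴ − 3x³ + 27x² + 12x. Remainder: −8x³ + 8x² − 68x − 35.
Step 6: lead(−8x³ + 8x² − 68x − 35) ÷ lead(D) = −8x³ ÷ −x³ = 8. Subtract (8)·D = −8x³ + 8x² − 72x − 32. Remainder: 4x − 3.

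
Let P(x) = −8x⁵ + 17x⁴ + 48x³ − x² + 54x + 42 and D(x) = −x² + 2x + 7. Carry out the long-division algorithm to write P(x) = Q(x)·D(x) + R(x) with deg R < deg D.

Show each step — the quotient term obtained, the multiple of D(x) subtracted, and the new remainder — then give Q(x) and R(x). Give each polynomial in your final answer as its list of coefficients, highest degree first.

Q = [8, -1, 6, 6]; R = [0]

Step 1: lead(−8x⁵ + 17x⁴ + 48x³ − x² + 54x + 42) ÷ lead(D) = −8x⁵ ÷ −x² = 8x³. Subtract (8x³)·D = −8x⁵ + 16x⁴ + 56x³. Remainder: x⁴ − 8x³ − x² + 54x + 42.
Step 2: lead(x⁴ − 8x³ − x² + 54x + 42) ÷ lead(D) = x⁴ ÷ −x² = −x². Subtract (−x²)·D = x⁴ − 2x³ − 7x². Remainder: −6x³ + 6x² + 54x + 42.
Step 3: lead(−6x³ + 6x² + 54x + 42) ÷ lead(D) = −6x³ ÷ −x² = 6x. Subtract (6x)·D = −6x³ + 12x² + 42x. Remainder: −6x² + 12x + 42.
Step 4: lead(−6x² + 12x + 42) ÷ lead(D) = −6x² ÷ −x² = 6. Subtract (6)·D = −6x² + 12x + 42. Remainder: 0.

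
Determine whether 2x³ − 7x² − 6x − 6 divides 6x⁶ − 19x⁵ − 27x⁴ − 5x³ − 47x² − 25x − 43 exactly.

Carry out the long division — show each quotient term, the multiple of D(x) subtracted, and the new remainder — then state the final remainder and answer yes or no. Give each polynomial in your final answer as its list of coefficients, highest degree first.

Step 1: lead(6x⁶ − 19x⁵ − 27x⁴ − 5x³ − 47x² − 25x − 43) ÷ lead(D) = 6x⁶ ÷ 2x³ = 3x³. Subtract (3x³)·D = 6x⁶ − 21x⁵ − 18x⁴ − 18x³. Remainder: 2x⁵ − 9x⁴ + 13x³ − 47x² − 25x − 43.
Step 2: lead(2x⁵ − 9x⁴ + 13x³ − 47x² − 25x − 43) ÷ lead(D) = 2x⁵ ÷ 2x³ = x². Subtract (x²)·D = 2x⁵ − 7x⁴ − 6x³ − 6x². Remainder: −2x⁴ + 19x³ − 41x² − 25x − 43.
Step 3: lead(−2x⁴ + 19x³ − 41x² − 25x − 43) ÷ lead(D) = −2x⁴ ÷ 2x³ = −x. Subtract (−x)·D = −2x⁴ + 7x³ + 6x² + 6x. Remainder: 12x³ − 47x² − 31x − 43.
Step 4: lead(12x³ − 47x² − 31x − 43) ÷ lead(D) = 12x³ ÷ 2x³ = 6. Subtract (6)·D = 12x³ − 42x² − 36x − 36. Remainder: −5x² + 5x − 7.

R = [-5, 5, -7], so D(x) is not a factor of P(x). no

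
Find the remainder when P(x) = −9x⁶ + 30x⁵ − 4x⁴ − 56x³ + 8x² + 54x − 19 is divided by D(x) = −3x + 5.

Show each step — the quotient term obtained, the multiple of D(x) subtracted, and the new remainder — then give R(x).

Step 1: lead(−9x⁶ + 30x⁵ − 4x⁴ − 56x³ + 8x² + 54x − 19) ÷ lead(D) = −9x⁶ ÷ −3x = 3x⁵. Subtract (3x⁵)·D = −9x⁶ + 15x⁵. Remainder: 15x⁵ − 4x⁴ − 56x³ + 8x² + 54x − 19.
Step 2: lead(15x⁵ − 4x⁴ − 56x³ + 8x² + 54x − 19) ÷ lead(D) = 15x⁵ ÷ −3x = −5x⁴. Subtract (−5x⁴)·D = 15x⁵ − 25x⁴. Remainder: 21x⁴ − 56x³ + 8x² + 54x − 19.
Step 3: lead(21x⁴ − 56x³ + 8x² + 54x − 19) ÷ lead(D) = 21x⁴ ÷ −3x = −7x³. Subtract (−7x³)·D = 21x⁴ − 35x³. Remainder: −21x³ + 8x² + 54x − 19.
Step 4: lead(−21x³ + 8x² + 54x − 19) ÷ lead(D) = −21x³ ÷ −3x = 7x². Subtract (7x²)·D = −21x³ + 35x². Remainder: −27x² + 54x − 19.
Step 5: lead(−27x² + 54x − 19) ÷ lead(D) = −27x² ÷ −3x = 9x. Subtract (9x)·D = −27x² + 45x. Remainder: 9x − 19.
Step 6: lead(9x − 19) ÷ lead(D) = 9x ÷ −3x = −3. Subtract (−3)·D = 9x − 15. Remainder: −4.

R(x) = −4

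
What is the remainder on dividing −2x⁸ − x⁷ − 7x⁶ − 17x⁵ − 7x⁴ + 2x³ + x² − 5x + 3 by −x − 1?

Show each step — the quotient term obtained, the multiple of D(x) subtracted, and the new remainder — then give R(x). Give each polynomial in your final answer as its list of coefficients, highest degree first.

R = [9]

Step 1: lead(−2x⁸ − x⁷ − 7x⁶ − 17x⁵ − 7x⁴ + 2x³ + x² − 5x + 3) ÷ lead(D) = −2x⁸ ÷ −x = 2x⁷. Subtract (2x⁷)·D = −2x⁸ − 2x⁷. Remainder: x⁷ − 7x⁶ − 17x⁵ − 7x⁴ + 2x³ + x² − 5x + 3.
Step 2: lead(x⁷ − 7x⁶ − 17x⁵ − 7x⁴ + 2x³ + x² − 5x + 3) ÷ lead(D) = x⁷ ÷ −x = −x⁶. Subtract (−x⁶)·D = x⁷ + x⁶. Remainder: −8x⁶ − 17x⁵ − 7x⁴ + 2x³ + x² − 5x + 3.
Step 3: lead(−8x⁶ − 17x⁵ − 7x⁴ + 2x³ + x² − 5x + 3) ÷ lead(D) = −8x⁶ ÷ −x = 8x⁵. Subtract (8x⁵)·D = −8x⁶ − 8x⁵. Remainder: −9x⁵ − 7x⁴ + 2x³ + x² − 5x + 3.
Step 4: lead(−9x⁵ − 7x⁴ + 2x³ + x² − 5x + 3) ÷ lead(D) = −9x⁵ ÷ −x = 9x⁴. Subtract (9x⁴)·D = −9x⁵ − 9x⁴. Remainder: 2x⁴ + 2x³ + x² − 5x + 3.
Step 5: lead(2x⁴ + 2x³ + x² − 5x + 3) ÷ lead(D) = 2x⁴ ÷ −x = −2x³. Subtract (−2x³)·D = 2x⁴ + 2x³. Remainder: x² − 5x + 3.
Step 6: lead(x² − 5x + 3) ÷ lead(D) = x² ÷ −x = −x. Subtract (−x)·D = x² + x. Remainder: −6x + 3.
Step 7: lead(−6x + 3) ÷ lead(D) = −6x ÷ −x = 6. Subtract (6)·D = −6x − 6. Remainder: 9.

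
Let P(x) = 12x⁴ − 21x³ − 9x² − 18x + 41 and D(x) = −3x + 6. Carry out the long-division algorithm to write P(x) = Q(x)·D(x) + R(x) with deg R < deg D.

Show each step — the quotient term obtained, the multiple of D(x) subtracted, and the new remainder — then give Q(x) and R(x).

Step 1: lead(12x⁴ − 21x³ − 9x² − 18x + 41) ÷ lead(D) = 12x⁴ ÷ −3x = −4x³. Subtract (−4x³)·D = 12x⁴ − 24x³. Remainder: 3x³ − 9x² − 18x + 41.
Step 2: lead(3x³ − 9x² − 18x + 41) ÷ lead(D) = 3x³ ÷ −3x = −x². Subtract (−x²)·D = 3x³ − 6x². Remainder: −3x² − 18x + 41.
Step 3: lead(−3x² − 18x + 41) ÷ lead(D) = −3x² ÷ −3x = x. Subtract (x)·D = −3x² + 6x. Remainder: −24x + 41.
Step 4: lead(−24x + 41) ÷ lead(D) = −24x ÷ −3x = 8. Subtract (8)·D = −24x + 48. Remainder: −7.

Q(x) = −4x³ − x² + x + 8; R(x) = −7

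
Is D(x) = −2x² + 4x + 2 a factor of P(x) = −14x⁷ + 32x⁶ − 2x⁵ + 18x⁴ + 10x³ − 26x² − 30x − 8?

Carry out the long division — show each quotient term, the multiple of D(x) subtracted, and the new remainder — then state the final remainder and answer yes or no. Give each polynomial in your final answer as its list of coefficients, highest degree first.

Step 1: lead(−14x⁷ + 32x⁶ − 2x⁵ + 18x⁴ + 10x³ − 26x² − 30x − 8) ÷ lead(D) = −14x⁷ ÷ −2x² = 7x⁵. Subtract (7x⁵)·D = −14x⁷ + 28x⁶ + 14x⁵. Remainder: 4x⁶ − 16x⁵ + 18x⁴ + 10x³ − 26x² − 30x − 8.
Step 2: lead(4x⁶ − 16x⁵ + 18x⁴ + 10x³ − 26x² − 30x − 8) ÷ lead(D) = 4x⁶ ÷ −2x² = −2x⁴. Subtract (−2x⁴)·D = 4x⁶ − 8x⁵ − 4x⁴. Remainder: −8x⁵ + 22x⁴ + 10x³ − 26x² − 30x − 8.
Step 3: lead(−8x⁵ + 22x⁴ + 10x³ − 26x² − 30x − 8) ÷ lead(D) = −8x⁵ ÷ −2x² = 4x³. Subtract (4x³)·D = −8x⁵ + 16x⁴ + 8x³. Remainder: 6x⁴ + 2x³ − 26x² − 30x − 8.
Step 4: lead(6x⁴ + 2x³ − 26x² − 30x − 8) ÷ lead(D) = 6x⁴ ÷ −2x² = −3x². Subtract (−3x²)·D = 6x⁴ − 12x³ − 6x². Remainder: 14x³ − 20x² − 30x − 8.
Step 5: lead(14x³ − 20x² − 30x − 8) ÷ lead(D) = 14x³ ÷ −2x² = −7x. Subtract (−7x)·D = 14x³ − 28x² − 14x. Remainder: 8x² − 16x − 8.
Step 6: lead(8x² − 16x − 8) ÷ lead(D) = 8x² ÷ −2x² = −4. Subtract (−4)·D = 8x² − 16x − 8. Remainder: 0.

R = [0], so D(x) is a factor of P(x). yes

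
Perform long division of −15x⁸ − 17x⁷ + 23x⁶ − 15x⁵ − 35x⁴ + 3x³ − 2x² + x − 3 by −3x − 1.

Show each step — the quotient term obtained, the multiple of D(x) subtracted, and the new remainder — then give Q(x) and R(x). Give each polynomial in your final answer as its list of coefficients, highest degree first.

Q = [5, 4, -9, 8, 9, -4, 2, -1]; R = [-4]

Step 1: lead(−15x⁸ − 17x⁷ + 23x⁶ − 15x⁵ − 35x⁴ + 3x³ − 2x² + x − 3) ÷ lead(D) = −15x⁸ ÷ −3x = 5x⁷. Subtract (5x⁷)·D = −15x⁸ − 5x⁷. Remainder: −12x⁷ + 23x⁶ − 15x⁵ − 35x⁴ + 3x³ − 2x² + x − 3.
Step 2: lead(−12x⁷ + 23x⁶ − 15x⁵ − 35x⁴ + 3x³ − 2x² + x − 3) ÷ lead(D) = −12x⁷ ÷ −3x = 4x⁶. Subtract (4x⁶)·D = −12x⁷ − 4x⁶. Remainder: 27x⁶ − 15x⁵ − 35x⁴ + 3x³ − 2x² + x − 3.
Step 3: lead(27x⁶ − 15x⁵ − 35x⁴ + 3x³ − 2x² + x − 3) ÷ lead(D) = 27x⁶ ÷ −3x = −9x⁵. Subtract (−9x⁵)·D = 27x⁶ + 9x⁵. Remainder: −24x⁵ − 35x⁴ + 3x³ − 2x² + x − 3.
Step 4: lead(−24x⁵ − 35x⁴ + 3x³ − 2x² + x − 3) ÷ lead(D) = −24x⁵ ÷ −3x = 8x⁴. Subtract (8x⁴)·D = −24x⁵ − 8x⁴. Remainder: −27x⁴ + 3x³ − 2x² + x − 3.
Step 5: lead(−27x⁴ + 3x³ − 2x² + x − 3) ÷ lead(D) = −27x⁴ ÷ −3x = 9x³. Subtract (9x³)·D = −27x⁴ − 9x³. Remainder: 12x³ − 2x² + x − 3.
Step 6: lead(12x³ − 2x² + x − 3) ÷ lead(D) = 12x³ ÷ −3x = −4x². Subtract (−4x²)·D = 12x³ + 4x². Remainder: −6x² + x − 3.
Step 7: lead(−6x² + x − 3) ÷ lead(D) = −6x² ÷ −3x = 2x. Subtract (2x)·D = −6x² − 2x. Remainder: 3x − 3.
Step 8: lead(3x − 3) ÷ lead(D) = 3x ÷ −3x = −1. Subtract (−1)·D = 3x + 1. Remainder: −4.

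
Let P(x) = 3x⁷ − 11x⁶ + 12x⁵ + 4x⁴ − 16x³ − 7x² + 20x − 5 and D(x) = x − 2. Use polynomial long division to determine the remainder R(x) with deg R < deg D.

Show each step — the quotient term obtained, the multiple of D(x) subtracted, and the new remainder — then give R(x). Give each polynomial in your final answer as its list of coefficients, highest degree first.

Step 1: lead(3x⁷ − 11x⁶ + 12x⁵ + 4x⁴ − 16x³ − 7x² + 20x − 5) ÷ lead(D) = 3x⁷ ÷ x = 3x⁶. Subtract (3x⁶)·D = 3x⁷ − 6x⁶. Remainder: −5x⁶ + 12x⁵ + 4x⁴ − 16x³ − 7x² + 20x − 5.
Step 2: lead(−5x⁶ + 12x⁵ + 4x⁴ − 16x³ − 7x² + 20x − 5) ÷ lead(D) = −5x⁶ ÷ x = −5x⁵. Subtract (−5x⁵)·D = −5x⁶ + 10x⁵. Remainder: 2x⁵ + 4x⁴ − 16x³ − 7x² + 20x − 5.
Step 3: lead(2x⁵ + 4x⁴ − 16x³ − 7x² + 20x − 5) ÷ lead(D) = 2x⁵ ÷ x = 2x⁴. Subtract (2x⁴)·D = 2x⁵ − 4x⁴. Remainder: 8x⁴ − 16x³ − 7x² + 20x − 5.
Step 4: lead(8x⁴ − 16x³ − 7x² + 20x − 5) ÷ lead(D) = 8x⁴ ÷ x = 8x³. Subtract (8x³)·D = 8x⁴ − 16x³. Remainder: −7x² + 20x − 5.
Step 5: lead(−7x² + 20x − 5) ÷ lead(D) = −7x² ÷ x = −7x. Subtract (−7x)·D = −7x² + 14x. Remainder: 6x − 5.
Step 6: lead(6x − 5) ÷ lead(D) = 6x ÷ x = 6. Subtract (6)·D = 6x − 12. Remainder: 7.

R = [7]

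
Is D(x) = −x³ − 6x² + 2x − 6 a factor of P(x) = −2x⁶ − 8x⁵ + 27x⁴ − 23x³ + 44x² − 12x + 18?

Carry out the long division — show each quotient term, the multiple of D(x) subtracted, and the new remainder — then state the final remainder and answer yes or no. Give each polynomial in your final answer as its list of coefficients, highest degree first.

Step 1: lead(−2x⁶ − 8x⁵ + 27x⁴ − 23x³ + 44x² − 12x + 18) ÷ lead(D) = −2x⁶ ÷ −x³ = 2x³. Subtract (2x³)·D = −2x⁶ − 12x⁵ + 4x⁴ − 12x³. Remainder: 4x⁵ + 23x⁴ − 11x³ + 44x² − 12x + 18.
Step 2: lead(4x⁵ + 23x⁴ − 11x³ + 44x² − 12x + 18) ÷ lead(D) = 4x⁵ ÷ −x³ = −4x². Subtract (−4x²)·D = 4x⁵ + 24x⁴ − 8x³ + 24x². Remainder: −x⁴ − 3x³ + 20x² − 12x + 18.
Step 3: lead(−x⁴ − 3x³ + 20x² − 12x + 18) ÷ lead(D) = −x⁴ ÷ −x³ = x. Subtract (x)·D = −x⁴ − 6x³ + 2x² − 6x. Remainder: 3x³ + 18x² − 6x + 18.
Step 4: lead(3x³ + 18x² − 6x + 18) ÷ lead(D) = 3x³ ÷ −x³ = −3. Subtract (−3)·D = 3x³ + 18x² − 6x + 18. Remainder: 0.

R = [0], so D(x) is a factor of P(x). yes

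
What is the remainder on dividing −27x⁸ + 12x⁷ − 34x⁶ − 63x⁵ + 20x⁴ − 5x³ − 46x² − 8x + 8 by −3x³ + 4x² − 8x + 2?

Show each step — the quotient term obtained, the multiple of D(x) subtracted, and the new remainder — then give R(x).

R(x) = 2

Step 1: lead(−27x⁸ + 12x⁷ − 34x⁶ − 63x⁵ + 20x⁴ − 5x³ − 46x² − 8x + 8) ÷ lead(D) = −27x⁸ ÷ −3x³ = 9x⁵. Subtract (9x⁵)·D = −27x⁸ + 36x⁷ − 72x⁶ + 18x⁵. Remainder: −24x⁷ + 38x⁶ − 81x⁵ + 20x⁴ − 5x³ − 46x² − 8x + 8.
Step 2: lead(−24x⁷ + 38x⁶ − 81x⁵ + 20x⁴ − 5x³ − 46x² − 8x + 8) ÷ lead(D) = −24x⁷ ÷ −3x³ = 8x⁴. Subtract (8x⁴)·D = −24x⁷ + 32x⁶ − 64x⁵ + 16x⁴. Remainder: 6x⁶ − 17x⁵ + 4x⁴ − 5x³ − 46x² − 8x + 8.
Step 3: lead(6x⁶ − 17x⁵ + 4x⁴ − 5x³ − 46x² − 8x + 8) ÷ lead(D) = 6x⁶ ÷ −3x³ = −2x³. Subtract (−2x³)·D = 6x⁶ − 8x⁵ + 16x⁴ − 4x³. Remainder: −9x⁵ − 12x⁴ − x³ − 46x² − 8x + 8.
Step 4: lead(−9x⁵ − 12x⁴ − x³ − 46x² − 8x + 8) ÷ lead(D) = −9x⁵ ÷ −3x³ = 3x². Subtract (3x²)·D = −9x⁵ + 12x⁴ − 24x³ + 6x². Remainder: −24x⁴ + 23x³ − 52x² − 8x + 8.
Step 5: lead(−24x⁴ + 23x³ − 52x² − 8x + 8) ÷ lead(D) = −24x⁴ ÷ −3x³ = 8x. Subtract (8x)·D = −24x⁴ + 32x³ − 64x² + 16x. Remainder: −9x³ + 12x² − 24x + 8.
Step 6: lead(−9x³ + 12x² − 24x + 8) ÷ lead(D) = −9x³ ÷ −3x³ = 3. Subtract (3)·D = −9x³ + 12x² − 24x + 6. Remainder: 2.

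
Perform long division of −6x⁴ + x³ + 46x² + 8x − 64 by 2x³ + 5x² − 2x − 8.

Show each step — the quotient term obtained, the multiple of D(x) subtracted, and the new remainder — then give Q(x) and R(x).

Step 1: lead(−6x⁴ + x³ + 46x² + 8x − 64) ÷ lead(D) = −6x⁴ ÷ 2x³ = −3x. Subtract (−3x)·D = −6x⁴ − 15x³ + 6x² + 24x. Remainder: 16x³ + 40x² − 16x − 64.
Step 2: lead(16x³ + 40x² − 16x − 64) ÷ lead(D) = 16x³ ÷ 2x³ = 8. Subtract (8)·D = 16x³ + 40x² − 16x − 64. Remainder: 0.

Q(x) = −3x + 8; R(x) = 0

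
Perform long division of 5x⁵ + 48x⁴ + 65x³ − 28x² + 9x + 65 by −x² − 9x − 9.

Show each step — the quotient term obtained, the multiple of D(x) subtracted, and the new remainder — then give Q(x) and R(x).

Step 1: lead(5x⁵ + 48x⁴ + 65x³ − 28x² + 9x + 65) ÷ lead(D) = 5x⁵ ÷ −x² = −5x³. Subtract (−5x³)·D = 5x⁵ + 45x⁴ + 45x³. Remainder: 3x⁴ + 20x³ − 28x² + 9x + 65.
Step 2: lead(3x⁴ + 20x³ − 28x² + 9x + 65) ÷ lead(D) = 3x⁴ ÷ −x² = −3x². Subtract (−3x²)·D = 3x⁴ + 27x³ + 27x². Remainder: −7x³ − 55x² + 9x + 65.
Step 3: lead(−7x³ − 55x² + 9x + 65) ÷ lead(D) = −7x³ ÷ −x² = 7x. Subtract (7x)·D = −7x³ − 63x² − 63x. Remainder: 8x² + 72x + 65.
Step 4: lead(8x² + 72x + 65) ÷ lead(D) = 8x² ÷ −x² = −8. Subtract (−8)·D = 8x² + 72x + 72. Remainder: −7.

Q(x) = −5x³ − 3x² + 7x − 8; R(x) = −7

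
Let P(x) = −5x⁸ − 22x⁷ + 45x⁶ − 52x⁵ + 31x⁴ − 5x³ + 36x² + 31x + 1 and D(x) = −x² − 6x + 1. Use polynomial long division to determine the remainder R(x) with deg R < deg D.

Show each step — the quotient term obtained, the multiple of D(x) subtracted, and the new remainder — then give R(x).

R(x) = 6x + 6

Step 1: lead(−5x⁸ − 22x⁷ + 45x⁶ − 52x⁵ + 31x⁴ − 5x³ + 36x² + 31x + 1) ÷ lead(D) = −5x⁸ ÷ −x² = 5x⁶. Subtract (5x⁶)·D = −5x⁸ − 30x⁷ + 5x⁶. Remainder: 8x⁷ + 40x⁶ − 52x⁵ + 31x⁴ − 5x³ + 36x² + 31x + 1.
Step 2: lead(8x⁷ + 40x⁶ − 52x⁵ + 31x⁴ − 5x³ + 36x² + 31x + 1) ÷ lead(D) = 8x⁷ ÷ −x² = −8x⁵. Subtract (−8x⁵)·D = 8x⁷ + 48x⁶ − 8x⁵. Remainder: −8x⁶ − 44x⁵ + 31x⁴ − 5x³ + 36x² + 31x + 1.
Step 3: lead(−8x⁶ − 44x⁵ + 31x⁴ − 5x³ + 36x² + 31x + 1) ÷ lead(D) = −8x⁶ ÷ −x² = 8x⁴. Subtract (8x⁴)·D = −8x⁶ − 48x⁵ + 8x⁴. Remainder: 4x⁵ + 23x⁴ − 5x³ + 36x² + 31x + 1.
Step 4: lead(4x⁵ + 23x⁴ − 5x³ + 36x² + 31x + 1) ÷ lead(D) = 4x⁵ ÷ −x² = −4x³. Subtract (−4x³)·D = 4x⁵ + 24x⁴ − 4x³. Remainder: −x⁴ − x³ + 36x² + 31x + 1.
Step 5: lead(−x⁴ − x³ + 36x² + 31x + 1) ÷ lead(D) = −x⁴ ÷ −x² = x². Subtract (x²)·D = −x⁴ − 6x³ + x². Remainder: 5x³ + 35x² + 31x + 1.
Step 6: lead(5x³ + 35x² + 31x + 1) ÷ lead(D) = 5x³ ÷ −x² = −5x. Subtract (−5x)·D = 5x³ + 30x² − 5x. Remainder: 5x² + 36x + 1.
Step 7: lead(5x² + 36x + 1) ÷ lead(D) = 5x² ÷ −x² = −5. Subtract (−5)·D = 5x² + 30x − 5. Remainder: 6x + 6.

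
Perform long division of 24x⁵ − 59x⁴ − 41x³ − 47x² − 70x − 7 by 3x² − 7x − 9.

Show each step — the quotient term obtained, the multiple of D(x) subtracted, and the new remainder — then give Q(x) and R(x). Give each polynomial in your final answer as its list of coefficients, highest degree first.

Q = [8, -1, 8, 0]; R = [2, -7]

Step 1: lead(24x⁵ − 59x⁴ − 41x³ − 47x² − 70x − 7) ÷ lead(D) = 24x⁵ ÷ 3x² = 8x³. Subtract (8x³)·D = 24x⁵ − 56x⁴ − 72x³. Remainder: −3x⁴ + 31x³ − 47x² − 70x − 7.
Step 2: lead(−3x⁴ + 31x³ − 47x² − 70x − 7) ÷ lead(D) = −3x⁴ ÷ 3x² = −x². Subtract (−x²)·D = −3x⁴ + 7x³ + 9x². Remainder: 24x³ − 56x² − 70x − 7.
Step 3: lead(24x³ − 56x² − 70x − 7) ÷ lead(D) = 24x³ ÷ 3x² = 8x. Subtract (8x)·D = 24x³ − 56x² − 72x. Remainder: 2x − 7.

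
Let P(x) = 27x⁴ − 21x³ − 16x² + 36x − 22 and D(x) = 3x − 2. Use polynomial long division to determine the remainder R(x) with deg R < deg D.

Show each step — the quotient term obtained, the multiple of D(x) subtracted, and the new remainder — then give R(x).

R(x) = −6

Step 1: lead(27x⁴ − 21x³ − 16x² + 36x − 22) ÷ lead(D) = 27x⁴ ÷ 3x = 9x³. Subtract (9x³)·D = 27x⁴ − 18x³. Remainder: −3x³ − 16x² + 36x − 22.
Step 2: lead(−3x³ − 16x² + 36x − 22) ÷ lead(D) = −3x³ ÷ 3x = −x². Subtract (−x²)·D = −3x³ + 2x². Remainder: −18x² + 36x − 22.
Step 3: lead(−18x² + 36x − 22) ÷ lead(D) = −18x² ÷ 3x = −6x. Subtract (−6x)·D = −18x² + 12x. Remainder: 24x − 22.
Step 4: lead(24x − 22) ÷ lead(D) = 24x ÷ 3x = 8. Subtract (8)·D = 24x − 16. Remainder: −6.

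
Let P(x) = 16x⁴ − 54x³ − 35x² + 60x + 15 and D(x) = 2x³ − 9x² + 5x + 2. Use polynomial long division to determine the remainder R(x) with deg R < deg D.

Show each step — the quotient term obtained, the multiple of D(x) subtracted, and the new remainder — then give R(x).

Step 1: lead(16x⁴ − 54x³ − 35x² + 60x + 15) ÷ lead(D) = 16x⁴ ÷ 2x³ = 8x. Subtract (8x)·D = 16x⁴ − 72x³ + 40x² + 16x. Remainder: 18x³ − 75x² + 44x + 15.
Step 2: lead(18x³ − 75x² + 44x + 15) ÷ lead(D) = 18x³ ÷ 2x³ = 9. Subtract (9)·D = 18x³ − 81x² + 45x + 18. Remainder: 6x² − x − 3.

R(x) = 6x² − x − 3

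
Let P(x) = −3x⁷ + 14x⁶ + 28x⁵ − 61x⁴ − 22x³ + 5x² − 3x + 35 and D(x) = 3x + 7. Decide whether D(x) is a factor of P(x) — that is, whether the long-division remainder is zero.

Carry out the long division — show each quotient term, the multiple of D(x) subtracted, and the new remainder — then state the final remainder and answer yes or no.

Step 1: lead(−3x⁷ + 14x⁶ + 28x⁵ − 61x⁴ − 22x³ + 5x² − 3x + 35) ÷ lead(D) = −3x⁷ ÷ 3x = −x⁶. Subtract (−x⁶)·D = −3x⁷ − 7x⁶. Remainder: 21x⁶ + 28x⁵ − 61x⁴ − 22x³ + 5x² − 3x + 35.
Step 2: lead(21x⁶ + 28x⁵ − 61x⁴ − 22x³ + 5x² − 3x + 35) ÷ lead(D) = 21x⁶ ÷ 3x = 7x⁵. Subtract (7x⁵)·D = 21x⁶ + 49x⁵. Remainder: −21x⁵ − 61x⁴ − 22x³ + 5x² − 3x + 35.
Step 3: lead(−21x⁵ − 61x⁴ − 22x³ + 5x² − 3x + 35) ÷ lead(D) = −21x⁵ ÷ 3x = −7x⁴. Subtract (−7x⁴)·D = −21x⁵ − 49x⁴. Remainder: −12x⁴ − 22x³ + 5x² − 3x + 35.
Step 4: lead(−12x⁴ − 22x³ + 5x² − 3x + 35) ÷ lead(D) = −12x⁴ ÷ 3x = −4x³. Subtract (−4x³)·D = −12x⁴ − 28x³. Remainder: 6x³ + 5x² − 3x + 35.
Step 5: lead(6x³ + 5x² − 3x + 35) ÷ lead(D) = 6x³ ÷ 3x = 2x². Subtract (2x²)·D = 6x³ + 14x². Remainder: −9x² − 3x + 35.
Step 6: lead(−9x² − 3x + 35) ÷ lead(D) = −9x² ÷ 3x = −3x. Subtract (−3x)·D = −9x² − 21x. Remainder: 18x + 35.
Step 7: lead(18x + 35) ÷ lead(D) = 18x ÷ 3x = 6. Subtract (6)·D = 18x + 42. Remainder: −7.

R(x) = −7, so D(x) is not a factor of P(x). no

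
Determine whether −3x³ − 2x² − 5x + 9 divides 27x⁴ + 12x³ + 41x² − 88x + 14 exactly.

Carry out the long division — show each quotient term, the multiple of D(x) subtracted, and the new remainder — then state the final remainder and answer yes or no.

R(x) = 3x − 4, so D(x) is not a factor of P(x). no

Step 1: lead(27x⁴ + 12x³ + 41x² − 88x + 14) ÷ lead(D) = 27x⁴ ÷ −3x³ = −9x. Subtract (−9x)·D = 27x⁴ + 18x³ + 45x² − 81x. Remainder: −6x³ − 4x² − 7x + 14.
Step 2: lead(−6x³ − 4x² − 7x + 14) ÷ lead(D) = −6x³ ÷ −3x³ = 2. Subtract (2)·D = −6x³ − 4x² − 10x + 18. Remainder: 3x − 4.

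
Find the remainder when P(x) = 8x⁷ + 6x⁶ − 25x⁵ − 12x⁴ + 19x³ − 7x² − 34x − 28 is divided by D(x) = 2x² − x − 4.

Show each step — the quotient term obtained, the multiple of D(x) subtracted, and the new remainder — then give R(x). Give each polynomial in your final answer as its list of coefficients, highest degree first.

Step 1: lead(8x⁷ + 6x⁶ − 25x⁵ − 12x⁴ + 19x³ − 7x² − 34x − 28) ÷ lead(D) = 8x⁷ ÷ 2x² = 4x⁵. Subtract (4x⁵)·D = 8x⁷ − 4x⁶ − 16x⁵. Remainder: 10x⁶ − 9x⁵ − 12x⁴ + 19x³ − 7x² − 34x − 28.
Step 2: lead(10x⁶ − 9x⁵ − 12x⁴ + 19x³ − 7x² − 34x − 28) ÷ lead(D) = 10x⁶ ÷ 2x² = 5x⁴. Subtract (5x⁴)·D = 10x⁶ − 5x⁵ − 20x⁴. Remainder: −4x⁵ + 8x⁴ + 19x³ − 7x² − 34x − 28.
Step 3: lead(−4x⁵ + 8x⁴ + 19x³ − 7x² − 34x − 28) ÷ lead(D) = −4x⁵ ÷ 2x² = −2x³. Subtract (−2x³)·D = −4x⁵ + 2x⁴ + 8x³. Remainder: 6x⁴ + 11x³ − 7x² − 34x − 28.
Step 4: lead(6x⁴ + 11x³ − 7x² − 34x − 28) ÷ lead(D) = 6x⁴ ÷ 2x² = 3x². Subtract (3x²)·D = 6x⁴ − 3x³ − 12x². Remainder: 14x³ + 5x² − 34x − 28.
Step 5: lead(14x³ + 5x² − 34x − 28) ÷ lead(D) = 14x³ ÷ 2x² = 7x. Subtract (7x)·D = 14x³ − 7x² − 28x. Remainder: 12x² − 6x − 28.
Step 6: lead(12x² − 6x − 28) ÷ lead(D) = 12x² ÷ 2x² = 6. Subtract (6)·D = 12x² − 6x − 24. Remainder: −4.

R = [-4]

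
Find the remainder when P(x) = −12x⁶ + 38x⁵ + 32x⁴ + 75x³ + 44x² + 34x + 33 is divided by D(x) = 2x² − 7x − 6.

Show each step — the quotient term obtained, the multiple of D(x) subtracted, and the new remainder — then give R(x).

Step 1: lead(−12x⁶ + 38x⁵ + 32x⁴ + 75x³ + 44x² + 34x + 33) ÷ lead(D) = −12x⁶ ÷ 2x² = −6x⁴. Subtract (−6x⁴)·D = −12x⁶ + 42x⁵ + 36x⁴. Remainder: −4x⁵ − 4x⁴ + 75x³ + 44x² + 34x + 33.
Step 2: lead(−4x⁵ − 4x⁴ + 75x³ + 44x² + 34x + 33) ÷ lead(D) = −4x⁵ ÷ 2x² = −2x³. Subtract (−2x³)·D = −4x⁵ + 14x⁴ + 12x³. Remainder: −18x⁴ + 63x³ + 44x² + 34x + 33.
Step 3: lead(−18x⁴ + 63x³ + 44x² + 34x + 33) ÷ lead(D) = −18x⁴ ÷ 2x² = −9x². Subtract (−9x²)·D = −18x⁴ + 63x³ + 54x². Remainder: −10x² + 34x + 33.
Step 4: lead(−10x² + 34x + 33) ÷ lead(D) = −10x² ÷ 2x² = −5. Subtract (−5)·D = −10x² + 35x + 30. Remainder: −x + 3.

R(x) = −x + 3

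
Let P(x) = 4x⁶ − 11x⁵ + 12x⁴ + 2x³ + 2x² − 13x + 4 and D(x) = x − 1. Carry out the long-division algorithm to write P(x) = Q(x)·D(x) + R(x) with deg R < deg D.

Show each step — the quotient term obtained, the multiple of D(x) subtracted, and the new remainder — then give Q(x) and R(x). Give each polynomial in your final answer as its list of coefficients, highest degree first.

Step 1: lead(4x⁶ − 11x⁵ + 12x⁴ + 2x³ + 2x² − 13x + 4) ÷ lead(D) = 4x⁶ ÷ x = 4x⁵. Subtract (4x⁵)·D = 4x⁶ − 4x⁵. Remainder: −7x⁵ + 12x⁴ + 2x³ + 2x² − 13x + 4.
Step 2: lead(−7x⁵ + 12x⁴ + 2x³ + 2x² − 13x + 4) ÷ lead(D) = −7x⁵ ÷ x = −7x⁴. Subtract (−7x⁴)·D = −7x⁵ + 7x⁴. Remainder: 5x⁴ + 2x³ + 2x² − 13x + 4.
Step 3: lead(5x⁴ + 2x³ + 2x² − 13x + 4) ÷ lead(D) = 5x⁴ ÷ x = 5x³. Subtract (5x³)·D = 5x⁴ − 5x³. Remainder: 7x³ + 2x² − 13x + 4.
Step 4: lead(7x³ + 2x² − 13x + 4) ÷ lead(D) = 7x³ ÷ x = 7x². Subtract (7x²)·D = 7x³ − 7x². Remainder: 9x² − 13x + 4.
Step 5: lead(9x² − 13x + 4) ÷ lead(D) = 9x² ÷ x = 9x. Subtract (9x)·D = 9x² − 9x. Remainder: −4x + 4.
Step 6: lead(−4x + 4) ÷ lead(D) = −4x ÷ x = −4. Subtract (−4)·D = −4x + 4. Remainder: 0.

Q = [4, -7, 5, 7, 9, -4]; R = [0]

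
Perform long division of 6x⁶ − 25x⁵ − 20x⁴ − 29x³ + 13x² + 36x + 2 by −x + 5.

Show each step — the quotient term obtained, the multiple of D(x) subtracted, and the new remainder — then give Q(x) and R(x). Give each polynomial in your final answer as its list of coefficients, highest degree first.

Step 1: lead(6x⁶ − 25x⁵ − 20x⁴ − 29x³ + 13x² + 36x + 2) ÷ lead(D) = 6x⁶ ÷ −x = −6x⁵. Subtract (−6x⁵)·D = 6x⁶ − 30x⁵. Remainder: 5x⁵ − 20x⁴ − 29x³ + 13x² + 36x + 2.
Step 2: lead(5x⁵ − 20x⁴ − 29x³ + 13x² + 36x + 2) ÷ lead(D) = 5x⁵ ÷ −x = −5x⁴. Subtract (−5x⁴)·D = 5x⁵ − 25x⁴. Remainder: 5x⁴ − 29x³ + 13x² + 36x + 2.
Step 3: lead(5x⁴ − 29x³ + 13x² + 36x + 2) ÷ lead(D) = 5x⁴ ÷ −x = −5x³. Subtract (−5x³)·D = 5x⁴ − 25x³. Remainder: −4x³ + 13x² + 36x + 2.
Step 4: lead(−4x³ + 13x² + 36x + 2) ÷ lead(D) = −4x³ ÷ −x = 4x². Subtract (4x²)·D = −4x³ + 20x². Remainder: −7x² + 36x + 2.
Step 5: lead(−7x² + 36x + 2) ÷ lead(D) = −7x² ÷ −x = 7x. Subtract (7x)·D = −7x² + 35x. Remainder: x + 2.
Step 6: lead(x + 2) ÷ lead(D) = x ÷ −x = −1. Subtract (−1)·D = x − 5. Remainder: 7.

Q = [-6, -5, -5, 4, 7, -1]; R = [7]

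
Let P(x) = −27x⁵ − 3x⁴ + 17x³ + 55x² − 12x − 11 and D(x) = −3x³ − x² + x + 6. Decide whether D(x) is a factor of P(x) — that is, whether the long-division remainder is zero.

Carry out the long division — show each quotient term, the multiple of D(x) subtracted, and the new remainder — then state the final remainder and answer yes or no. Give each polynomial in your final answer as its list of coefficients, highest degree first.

R = [1, 2, 1], so D(x) is not a factor of P(x). no

Step 1: lead(−27x⁵ − 3x⁴ + 17x³ + 55x² − 12x − 11) ÷ lead(D) = −27x⁵ ÷ −3x³ = 9x². Subtract (9x²)·D = −27x⁵ − 9x⁴ + 9x³ + 54x². Remainder: 6x⁴ + 8x³ + x² − 12x − 11.
Step 2: lead(6x⁴ + 8x³ + x² − 12x − 11) ÷ lead(D) = 6x⁴ ÷ −3x³ = −2x. Subtract (−2x)·D = 6x⁴ + 2x³ − 2x² − 12x. Remainder: 6x³ + 3x² − 11.
Step 3: lead(6x³ + 3x² − 11) ÷ lead(D) = 6x³ ÷ −3x³ = −2. Subtract (−2)·D = 6x³ + 2x² − 2x − 12. Remainder: x² + 2x + 1.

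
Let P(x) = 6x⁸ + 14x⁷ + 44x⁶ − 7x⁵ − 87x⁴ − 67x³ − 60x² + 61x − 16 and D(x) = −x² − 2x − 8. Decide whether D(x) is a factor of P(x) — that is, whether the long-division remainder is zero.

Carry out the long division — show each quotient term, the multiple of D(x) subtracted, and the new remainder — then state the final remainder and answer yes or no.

Step 1: lead(6x⁸ + 14x⁷ + 44x⁶ − 7x⁵ − 87x⁴ − 67x³ − 60x² + 61x − 16) ÷ lead(D) = 6x⁸ ÷ −x² = −6x⁶. Subtract (−6x⁶)·D = 6x⁸ + 12x⁷ + 48x⁶. Remainder: 2x⁷ − 4x⁶ − 7x⁵ − 87x⁴ − 67x³ − 60x² + 61x − 16.
Step 2: lead(2x⁷ − 4x⁶ − 7x⁵ − 87x⁴ − 67x³ − 60x² + 61x − 16) ÷ lead(D) = 2x⁷ ÷ −x² = −2x⁵. Subtract (−2x⁵)·D = 2x⁷ + 4x⁶ + 16x⁵. Remainder: −8x⁶ − 23x⁵ − 87x⁴ − 67x³ − 60x² + 61x − 16.
Step 3: lead(−8x⁶ − 23x⁵ − 87x⁴ − 67x³ − 60x² + 61x − 16) ÷ lead(D) = −8x⁶ ÷ −x² = 8x⁴. Subtract (8x⁴)·D = −8x⁶ − 16x⁵ − 64x⁴. Remainder: −7x⁵ − 23x⁴ − 67x³ − 60x² + 61x − 16.
Step 4: lead(−7x⁵ − 23x⁴ − 67x³ − 60x² + 61x − 16) ÷ lead(D) = −7x⁵ ÷ −x² = 7x³. Subtract (7x³)·D = −7x⁵ − 14x⁴ − 56x³. Remainder: −9x⁴ − 11x³ − 60x² + 61x − 16.
Step 5: lead(−9x⁴ − 11x³ − 60x² + 61x − 16) ÷ lead(D) = −9x⁴ ÷ −x² = 9x². Subtract (9x²)·D = −9x⁴ − 18x³ − 72x². Remainder: 7x³ + 12x² + 61x − 16.
Step 6: lead(7x³ + 12x² + 61x − 16) ÷ lead(D) = 7x³ ÷ −x² = −7x. Subtract (−7x)·D = 7x³ + 14x² + 56x. Remainder: −2x² + 5x − 16.
Step 7: lead(−2x² + 5x − 16) ÷ lead(D) = −2x² ÷ −x² = 2. Subtract (2)·D = −2x² − 4x − 16. Remainder: 9x.

R(x) = 9x, so D(x) is not a factor of P(x). no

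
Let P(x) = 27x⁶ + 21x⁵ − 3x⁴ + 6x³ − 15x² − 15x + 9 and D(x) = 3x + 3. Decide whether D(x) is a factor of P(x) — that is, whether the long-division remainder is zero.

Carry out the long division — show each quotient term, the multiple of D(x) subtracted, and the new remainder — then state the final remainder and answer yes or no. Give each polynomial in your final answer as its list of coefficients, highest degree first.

Step 1: lead(27x⁶ + 21x⁵ − 3x⁴ + 6x³ − 15x² − 15x + 9) ÷ lead(D) = 27x⁶ ÷ 3x = 9x⁵. Subtract (9x⁵)·D = 27x⁶ + 27x⁵. Remainder: −6x⁵ − 3x⁴ + 6x³ − 15x² − 15x + 9.
Step 2: lead(−6x⁵ − 3x⁴ + 6x³ − 15x² − 15x + 9) ÷ lead(D) = −6x⁵ ÷ 3x = −2x⁴. Subtract (−2x⁴)·D = −6x⁵ − 6x⁴. Remainder: 3x⁴ + 6x³ − 15x² − 15x + 9.
Step 3: lead(3x⁴ + 6x³ − 15x² − 15x + 9) ÷ lead(D) = 3x⁴ ÷ 3x = x³. Subtract (x³)·D = 3x⁴ + 3x³. Remainder: 3x³ − 15x² − 15x + 9.
Step 4: lead(3x³ − 15x² − 15x + 9) ÷ lead(D) = 3x³ ÷ 3x = x². Subtract (x²)·D = 3x³ + 3x². Remainder: −18x² − 15x + 9.
Step 5: lead(−18x² − 15x + 9) ÷ lead(D) = −18x² ÷ 3x = −6x. Subtract (−6x)·D = −18x² − 18x. Remainder: 3x + 9.
Step 6: lead(3x + 9) ÷ lead(D) = 3x ÷ 3x = 1. Subtract (1)·D = 3x + 3. Remainder: 6.

R = [6], so D(x) is not a factor of P(x). no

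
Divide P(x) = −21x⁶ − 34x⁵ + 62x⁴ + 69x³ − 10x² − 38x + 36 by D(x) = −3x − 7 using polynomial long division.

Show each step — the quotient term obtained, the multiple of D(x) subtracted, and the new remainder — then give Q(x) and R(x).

Q(x) = 7x⁵ − 5x⁴ − 9x³ − 2x² + 8x − 6; R(x) = −6

Step 1: lead(−21x⁶ − 34x⁵ + 62x⁴ + 69x³ − 10x² − 38x + 36) ÷ lead(D) = −21x⁶ ÷ −3x = 7x⁵. Subtract (7x⁵)·D = −21x⁶ − 49x⁵. Remainder: 15x⁵ + 62x⁴ + 69x³ − 10x² − 38x + 36.
Step 2: lead(15x⁵ + 62x⁴ + 69x³ − 10x² − 38x + 36) ÷ lead(D) = 15x⁵ ÷ −3x = −5x⁴. Subtract (−5x⁴)·D = 15x⁵ + 35x⁴. Remainder: 27x⁴ + 69x³ − 10x² − 38x + 36.
Step 3: lead(27x⁴ + 69x³ − 10x² − 38x + 36) ÷ lead(D) = 27x⁴ ÷ −3x = −9x³. Subtract (−9x³)·D = 27x⁴ + 63x³. Remainder: 6x³ − 10x² − 38x + 36.
Step 4: lead(6x³ − 10x² − 38x + 36) ÷ lead(D) = 6x³ ÷ −3x = −2x². Subtract (−2x²)·D = 6x³ + 14x². Remainder: −24x² − 38x + 36.
Step 5: lead(−24x² − 38x + 36) ÷ lead(D) = −24x² ÷ −3x = 8x. Subtract (8x)·D = −24x² − 56x. Remainder: 18x + 36.
Step 6: lead(18x + 36) ÷ lead(D) = 18x ÷ −3x = −6. Subtract (−6)·D = 18x + 42. Remainder: −6.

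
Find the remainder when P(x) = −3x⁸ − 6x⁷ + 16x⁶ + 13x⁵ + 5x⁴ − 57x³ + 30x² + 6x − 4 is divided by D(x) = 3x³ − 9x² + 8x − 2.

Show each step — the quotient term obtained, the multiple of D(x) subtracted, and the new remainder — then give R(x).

Step 1: lead(−3x⁸ − 6x⁷ + 16x⁶ + 13x⁵ + 5x⁴ − 57x³ + 30x² + 6x − 4) ÷ lead(D) = −3x⁸ ÷ 3x³ = −x⁵. Subtract (−x⁵)·D = −3x⁸ + 9x⁷ − 8x⁶ + 2x⁵. Remainder: −15x⁷ + 24x⁶ + 11x⁵ + 5x⁴ − 57x³ + 30x² + 6x − 4.
Step 2: lead(−15x⁷ + 24x⁶ + 11x⁵ + 5x⁴ − 57x³ + 30x² + 6x − 4) ÷ lead(D) = −15x⁷ ÷ 3x³ = −5x⁴. Subtract (−5x⁴)·D = −15x⁷ + 45x⁶ − 40x⁵ + 10x⁴. Remainder: −21x⁶ + 51x⁵ − 5x⁴ − 57x³ + 30x² + 6x − 4.
Step 3: lead(−21x⁶ + 51x⁵ − 5x⁴ − 57x³ + 30x² + 6x − 4) ÷ lead(D) = −21x⁶ ÷ 3x³ = −7x³. Subtract (−7x³)·D = −21x⁶ + 63x⁵ − 56x⁴ + 14x³. Remainder: −12x⁵ + 51x⁴ − 71x³ + 30x² + 6x − 4.
Step 4: lead(−12x⁵ + 51x⁴ − 71x³ + 30x² + 6x − 4) ÷ lead(D) = −12x⁵ ÷ 3x³ = −4x². Subtract (−4x²)·D = −12x⁵ + 36x⁴ − 32x³ + 8x². Remainder: 15x⁴ − 39x³ + 22x² + 6x − 4.
Step 5: lead(15x⁴ − 39x³ + 22x² + 6x − 4) ÷ lead(D) = 15x⁴ ÷ 3x³ = 5x. Subtract (5x)·D = 15x⁴ − 45x³ + 40x² − 10x. Remainder: 6x³ − 18x² + 16x − 4.
Step 6: lead(6x³ − 18x² + 16x − 4) ÷ lead(D) = 6x³ ÷ 3x³ = 2. Subtract (2)·D = 6x³ − 18x² + 16x − 4. Remainder: 0.

R(x) = 0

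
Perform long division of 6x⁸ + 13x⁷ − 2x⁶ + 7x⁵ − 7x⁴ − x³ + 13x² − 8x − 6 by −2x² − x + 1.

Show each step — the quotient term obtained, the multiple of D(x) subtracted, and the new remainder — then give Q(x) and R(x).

Q(x) = −3x⁶ − 5x⁵ + 2x⁴ − 7x³ + 8x² − 7x + 1; R(x) = −7

Step 1: lead(6x⁸ + 13x⁷ − 2x⁶ + 7x⁵ − 7x⁴ − x³ + 13x² − 8x − 6) ÷ lead(D) = 6x⁸ ÷ −2x² = −3x⁶. Subtract (−3x⁶)·D = 6x⁸ + 3x⁷ − 3x⁶. Remainder: 10x⁷ + x⁶ + 7x⁵ − 7x⁴ − x³ + 13x² − 8x − 6.
Step 2: lead(10x⁷ + x⁶ + 7x⁵ − 7x⁴ − x³ + 13x² − 8x − 6) ÷ lead(D) = 10x⁷ ÷ −2x² = −5x⁵. Subtract (−5x⁵)·D = 10x⁷ + 5x⁶ − 5x⁵. Remainder: −4x⁶ + 12x⁵ − 7x⁴ − x³ + 13x² − 8x − 6.
Step 3: lead(−4x⁶ + 12x⁵ − 7x⁴ − x³ + 13x² − 8x − 6) ÷ lead(D) = −4x⁶ ÷ −2x² = 2x⁴. Subtract (2x⁴)·D = −4x⁶ − 2x⁵ + 2x⁴. Remainder: 14x⁵ − 9x⁴ − x³ + 13x² − 8x − 6.
Step 4: lead(14x⁵ − 9x⁴ − x³ + 13x² − 8x − 6) ÷ lead(D) = 14x⁵ ÷ −2x² = −7x³. Subtract (−7x³)·D = 14x⁵ + 7x⁴ − 7x³. Remainder: −16x⁴ + 6x³ + 13x² − 8x − 6.
Step 5: lead(−16x⁴ + 6x³ + 13x² − 8x − 6) ÷ lead(D) = −16x⁴ ÷ −2x² = 8x². Subtract (8x²)·D = −16x⁴ − 8x³ + 8x². Remainder: 14x³ + 5x² − 8x − 6.
Step 6: lead(14x³ + 5x² − 8x − 6) ÷ lead(D) = 14x³ ÷ −2x² = −7x. Subtract (−7x)·D = 14x³ + 7x² − 7x. Remainder: −2x² − x − 6.
Step 7: lead(−2x² − x − 6) ÷ lead(D) = −2x² ÷ −2x² = 1. Subtract (1)·D = −2x² − x + 1. Remainder: −7.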